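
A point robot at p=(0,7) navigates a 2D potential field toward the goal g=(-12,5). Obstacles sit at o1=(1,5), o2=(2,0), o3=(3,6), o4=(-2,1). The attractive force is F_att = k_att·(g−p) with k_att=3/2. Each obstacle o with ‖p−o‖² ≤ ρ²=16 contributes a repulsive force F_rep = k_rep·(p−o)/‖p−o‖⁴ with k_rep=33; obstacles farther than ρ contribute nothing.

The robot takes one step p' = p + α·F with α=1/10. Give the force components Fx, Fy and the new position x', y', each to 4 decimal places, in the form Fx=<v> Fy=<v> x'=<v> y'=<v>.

F_att = 3/2·(g−p) = 3/2·(-12,-2) = (-18.0000,-3.0000)
o1: d²=5 ≤ ρ²=16; F_rep = 33·(-1,2)/5² = (-1.3200,2.6400)
o2: d²=53 > ρ²=16 → inactive
o3: d²=10 ≤ ρ²=16; F_rep = 33·(-3,1)/10² = (-0.9900,0.3300)
o4: d²=40 > ρ²=16 → inactive
F = F_att + ΣF_rep = (-20.3100,-0.0300)
p' = p + 1/10·F = (-2.0310,6.9970)

Fx=-20.3100 Fy=-0.0300 x'=-2.0310 y'=6.9970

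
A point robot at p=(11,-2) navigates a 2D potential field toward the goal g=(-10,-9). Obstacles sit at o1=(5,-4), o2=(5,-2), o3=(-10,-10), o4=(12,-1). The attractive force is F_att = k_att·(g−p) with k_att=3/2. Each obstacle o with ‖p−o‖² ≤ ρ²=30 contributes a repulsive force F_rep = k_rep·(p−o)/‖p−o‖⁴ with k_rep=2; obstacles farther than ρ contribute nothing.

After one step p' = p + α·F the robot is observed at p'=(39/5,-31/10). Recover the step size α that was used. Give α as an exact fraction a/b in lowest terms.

α = 1/10

F_att = 3/2·(g−p) = 3/2·(-21,-7) = (-31.5000,-10.5000)
o1: d²=40 > ρ²=30 → inactive
o2: d²=36 > ρ²=30 → inactive
o3: d²=505 > ρ²=30 → inactive
o4: d²=2 ≤ ρ²=30; F_rep = 2·(-1,-1)/2² = (-0.5000,-0.5000)
F = F_att + ΣF_rep = (-32.0000,-11.0000)
Δp = p'−p = (-3.2000,-1.1000); α = Δx/Fx = (-16/5) / (-32) = 1/10
check: Δy/Fy = (-11/10) / (-11) = 1/10 ✓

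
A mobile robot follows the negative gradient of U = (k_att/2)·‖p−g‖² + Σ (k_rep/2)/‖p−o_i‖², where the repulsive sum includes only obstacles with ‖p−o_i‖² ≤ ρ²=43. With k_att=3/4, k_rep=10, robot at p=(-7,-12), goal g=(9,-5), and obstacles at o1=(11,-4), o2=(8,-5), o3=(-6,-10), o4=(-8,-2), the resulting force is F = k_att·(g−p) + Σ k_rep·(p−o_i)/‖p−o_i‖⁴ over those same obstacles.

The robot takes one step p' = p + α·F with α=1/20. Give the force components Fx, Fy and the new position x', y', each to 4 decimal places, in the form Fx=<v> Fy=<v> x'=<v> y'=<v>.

F_att = 3/4·(g−p) = 3/4·(16,7) = (12.0000,5.2500)
o1: d²=388 > ρ²=43 → inactive
o2: d²=274 > ρ²=43 → inactive
o3: d²=5 ≤ ρ²=43; F_rep = 10·(-1,-2)/5² = (-0.4000,-0.8000)
o4: d²=101 > ρ²=43 → inactive
F = F_att + ΣF_rep = (11.6000,4.4500)
p' = p + 1/20·F = (-6.4200,-11.7775)

Fx=11.6000 Fy=4.4500 x'=-6.4200 y'=-11.7775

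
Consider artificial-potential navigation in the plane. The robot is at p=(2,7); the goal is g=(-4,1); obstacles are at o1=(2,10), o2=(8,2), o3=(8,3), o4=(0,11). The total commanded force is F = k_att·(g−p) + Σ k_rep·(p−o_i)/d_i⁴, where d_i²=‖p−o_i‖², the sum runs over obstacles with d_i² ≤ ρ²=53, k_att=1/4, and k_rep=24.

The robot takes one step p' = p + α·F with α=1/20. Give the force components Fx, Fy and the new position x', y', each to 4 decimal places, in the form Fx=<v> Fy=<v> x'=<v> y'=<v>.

F_att = 1/4·(g−p) = 1/4·(-6,-6) = (-1.5000,-1.5000)
o1: d²=9 ≤ ρ²=53; F_rep = 24·(0,-3)/9² = (0.0000,-0.8889)
o2: d²=61 > ρ²=53 → inactive
o3: d²=52 ≤ ρ²=53; F_rep = 24·(-6,4)/52² = (-0.0533,0.0355)
o4: d²=20 ≤ ρ²=53; F_rep = 24·(2,-4)/20² = (0.1200,-0.2400)
F = F_att + ΣF_rep = (-1.4333,-2.5934)
p' = p + 1/20·F = (1.9283,6.8703)

Fx=-1.4333 Fy=-2.5934 x'=1.9283 y'=6.8703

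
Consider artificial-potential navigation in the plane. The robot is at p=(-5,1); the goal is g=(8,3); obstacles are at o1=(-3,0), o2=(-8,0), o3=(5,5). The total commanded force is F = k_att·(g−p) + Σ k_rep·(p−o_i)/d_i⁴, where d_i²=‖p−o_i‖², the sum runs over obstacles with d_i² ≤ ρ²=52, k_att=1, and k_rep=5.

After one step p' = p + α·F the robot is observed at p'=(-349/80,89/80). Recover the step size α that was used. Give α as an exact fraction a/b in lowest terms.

F_att = 1·(g−p) = 1·(13,2) = (13.0000,2.0000)
o1: d²=5 ≤ ρ²=52; F_rep = 5·(-2,1)/5² = (-0.4000,0.2000)
o2: d²=10 ≤ ρ²=52; F_rep = 5·(3,1)/10² = (0.1500,0.0500)
o3: d²=116 > ρ²=52 → inactive
F = F_att + ΣF_rep = (12.7500,2.2500)
Δp = p'−p = (0.6375,0.1125); α = Δx/Fx = (51/80) / (51/4) = 1/20
check: Δy/Fy = (9/80) / (9/4) = 1/20 ✓

α = 1/20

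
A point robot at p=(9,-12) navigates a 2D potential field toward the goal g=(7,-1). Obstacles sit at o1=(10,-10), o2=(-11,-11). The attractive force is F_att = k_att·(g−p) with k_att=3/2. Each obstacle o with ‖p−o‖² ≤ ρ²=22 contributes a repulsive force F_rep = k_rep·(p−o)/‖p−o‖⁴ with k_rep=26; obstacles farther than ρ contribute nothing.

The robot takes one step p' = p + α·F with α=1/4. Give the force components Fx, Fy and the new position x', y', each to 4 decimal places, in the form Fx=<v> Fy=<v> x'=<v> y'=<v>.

Fx=-4.0400 Fy=14.4200 x'=7.9900 y'=-8.3950

F_att = 3/2·(g−p) = 3/2·(-2,11) = (-3.0000,16.5000)
o1: d²=5 ≤ ρ²=22; F_rep = 26·(-1,-2)/5² = (-1.0400,-2.0800)
o2: d²=401 > ρ²=22 → inactive
F = F_att + ΣF_rep = (-4.0400,14.4200)
p' = p + 1/4·F = (7.9900,-8.3950)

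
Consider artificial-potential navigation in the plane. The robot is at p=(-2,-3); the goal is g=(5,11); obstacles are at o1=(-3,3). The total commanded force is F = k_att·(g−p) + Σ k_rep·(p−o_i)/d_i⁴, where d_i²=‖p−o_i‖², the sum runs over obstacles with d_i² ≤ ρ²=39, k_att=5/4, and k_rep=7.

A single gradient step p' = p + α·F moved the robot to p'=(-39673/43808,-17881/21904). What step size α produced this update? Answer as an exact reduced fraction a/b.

α = 1/8

F_att = 5/4·(g−p) = 5/4·(7,14) = (8.7500,17.5000)
o1: d²=37 ≤ ρ²=39; F_rep = 7·(1,-6)/37² = (0.0051,-0.0307)
F = F_att + ΣF_rep = (8.7551,17.4693)
Δp = p'−p = (1.0944,2.1837); α = Δx/Fx = (47943/43808) / (47943/5476) = 1/8
check: Δy/Fy = (47831/21904) / (47831/2738) = 1/8 ✓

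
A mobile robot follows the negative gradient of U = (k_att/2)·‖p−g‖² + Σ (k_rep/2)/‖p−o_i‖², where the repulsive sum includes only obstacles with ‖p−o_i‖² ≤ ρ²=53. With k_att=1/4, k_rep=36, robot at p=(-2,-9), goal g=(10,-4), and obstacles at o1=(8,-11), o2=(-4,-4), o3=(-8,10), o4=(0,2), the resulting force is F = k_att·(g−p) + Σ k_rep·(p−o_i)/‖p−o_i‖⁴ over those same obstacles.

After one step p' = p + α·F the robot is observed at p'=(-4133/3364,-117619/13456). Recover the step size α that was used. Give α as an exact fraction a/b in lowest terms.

F_att = 1/4·(g−p) = 1/4·(12,5) = (3.0000,1.2500)
o1: d²=104 > ρ²=53 → inactive
o2: d²=29 ≤ ρ²=53; F_rep = 36·(2,-5)/29² = (0.0856,-0.2140)
o3: d²=397 > ρ²=53 → inactive
o4: d²=125 > ρ²=53 → inactive
F = F_att + ΣF_rep = (3.0856,1.0360)
Δp = p'−p = (0.7714,0.2590); α = Δx/Fx = (2595/3364) / (2595/841) = 1/4
check: Δy/Fy = (3485/13456) / (3485/3364) = 1/4 ✓

α = 1/4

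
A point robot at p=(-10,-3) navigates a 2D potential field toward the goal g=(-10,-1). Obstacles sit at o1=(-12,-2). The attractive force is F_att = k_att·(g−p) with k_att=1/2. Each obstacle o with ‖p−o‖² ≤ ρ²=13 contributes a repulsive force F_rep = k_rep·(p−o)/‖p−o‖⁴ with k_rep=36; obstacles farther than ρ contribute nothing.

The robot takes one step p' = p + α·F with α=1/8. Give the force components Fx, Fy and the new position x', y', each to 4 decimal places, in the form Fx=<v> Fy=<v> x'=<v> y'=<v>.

F_att = 1/2·(g−p) = 1/2·(0,2) = (0.0000,1.0000)
o1: d²=5 ≤ ρ²=13; F_rep = 36·(2,-1)/5² = (2.8800,-1.4400)
F = F_att + ΣF_rep = (2.8800,-0.4400)
p' = p + 1/8·F = (-9.6400,-3.0550)

Fx=2.8800 Fy=-0.4400 x'=-9.6400 y'=-3.0550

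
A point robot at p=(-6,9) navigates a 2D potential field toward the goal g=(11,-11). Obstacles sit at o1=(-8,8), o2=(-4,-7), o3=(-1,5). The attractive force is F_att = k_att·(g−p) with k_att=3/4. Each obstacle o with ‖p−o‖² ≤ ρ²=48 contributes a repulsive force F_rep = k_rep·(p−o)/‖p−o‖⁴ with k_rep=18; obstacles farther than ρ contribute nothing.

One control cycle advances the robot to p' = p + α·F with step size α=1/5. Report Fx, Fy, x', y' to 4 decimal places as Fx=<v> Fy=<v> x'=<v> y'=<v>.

F_att = 3/4·(g−p) = 3/4·(17,-20) = (12.7500,-15.0000)
o1: d²=5 ≤ ρ²=48; F_rep = 18·(2,1)/5² = (1.4400,0.7200)
o2: d²=260 > ρ²=48 → inactive
o3: d²=41 ≤ ρ²=48; F_rep = 18·(-5,4)/41² = (-0.0535,0.0428)
F = F_att + ΣF_rep = (14.1365,-14.2372)
p' = p + 1/5·F = (-3.1727,6.1526)

Fx=14.1365 Fy=-14.2372 x'=-3.1727 y'=6.1526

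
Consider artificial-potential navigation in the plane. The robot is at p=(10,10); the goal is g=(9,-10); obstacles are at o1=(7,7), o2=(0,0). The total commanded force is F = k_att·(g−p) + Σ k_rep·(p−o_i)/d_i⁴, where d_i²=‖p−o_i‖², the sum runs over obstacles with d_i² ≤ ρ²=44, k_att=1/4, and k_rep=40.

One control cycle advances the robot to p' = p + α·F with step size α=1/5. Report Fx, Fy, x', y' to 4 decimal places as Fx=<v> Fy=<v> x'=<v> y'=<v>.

Fx=0.1204 Fy=-4.6296 x'=10.0241 y'=9.0741

F_att = 1/4·(g−p) = 1/4·(-1,-20) = (-0.2500,-5.0000)
o1: d²=18 ≤ ρ²=44; F_rep = 40·(3,3)/18² = (0.3704,0.3704)
o2: d²=200 > ρ²=44 → inactive
F = F_att + ΣF_rep = (0.1204,-4.6296)
p' = p + 1/5·F = (10.0241,9.0741)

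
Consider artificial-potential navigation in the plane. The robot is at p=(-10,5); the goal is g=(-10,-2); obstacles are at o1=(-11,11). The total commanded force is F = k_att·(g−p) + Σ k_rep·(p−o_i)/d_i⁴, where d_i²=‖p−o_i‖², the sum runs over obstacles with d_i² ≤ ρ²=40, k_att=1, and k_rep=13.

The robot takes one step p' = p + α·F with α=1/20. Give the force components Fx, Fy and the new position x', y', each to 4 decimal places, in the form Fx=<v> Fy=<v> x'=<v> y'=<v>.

F_att = 1·(g−p) = 1·(0,-7) = (0.0000,-7.0000)
o1: d²=37 ≤ ρ²=40; F_rep = 13·(1,-6)/37² = (0.0095,-0.0570)
F = F_att + ΣF_rep = (0.0095,-7.0570)
p' = p + 1/20·F = (-9.9995,4.6472)

Fx=0.0095 Fy=-7.0570 x'=-9.9995 y'=4.6472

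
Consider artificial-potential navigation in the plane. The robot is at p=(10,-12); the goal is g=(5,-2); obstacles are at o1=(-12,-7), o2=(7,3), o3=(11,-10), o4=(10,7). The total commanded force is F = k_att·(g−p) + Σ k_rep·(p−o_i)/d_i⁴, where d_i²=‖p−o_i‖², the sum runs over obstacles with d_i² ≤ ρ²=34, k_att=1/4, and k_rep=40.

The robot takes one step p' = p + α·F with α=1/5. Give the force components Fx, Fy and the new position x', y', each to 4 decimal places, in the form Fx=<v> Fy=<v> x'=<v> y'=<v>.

Fx=-2.8500 Fy=-0.7000 x'=9.4300 y'=-12.1400

F_att = 1/4·(g−p) = 1/4·(-5,10) = (-1.2500,2.5000)
o1: d²=509 > ρ²=34 → inactive
o2: d²=234 > ρ²=34 → inactive
o3: d²=5 ≤ ρ²=34; F_rep = 40·(-1,-2)/5² = (-1.6000,-3.2000)
o4: d²=361 > ρ²=34 → inactive
F = F_att + ΣF_rep = (-2.8500,-0.7000)
p' = p + 1/5·F = (9.4300,-12.1400)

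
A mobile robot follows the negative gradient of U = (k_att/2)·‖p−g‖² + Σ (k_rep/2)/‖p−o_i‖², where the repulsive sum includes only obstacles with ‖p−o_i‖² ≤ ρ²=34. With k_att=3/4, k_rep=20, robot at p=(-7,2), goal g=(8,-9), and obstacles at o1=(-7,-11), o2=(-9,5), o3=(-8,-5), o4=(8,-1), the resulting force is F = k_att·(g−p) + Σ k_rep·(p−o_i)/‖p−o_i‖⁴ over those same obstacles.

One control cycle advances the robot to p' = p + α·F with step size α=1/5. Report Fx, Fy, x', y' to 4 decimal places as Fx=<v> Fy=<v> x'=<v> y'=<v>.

Fx=11.4867 Fy=-8.6050 x'=-4.7027 y'=0.2790

F_att = 3/4·(g−p) = 3/4·(15,-11) = (11.2500,-8.2500)
o1: d²=169 > ρ²=34 → inactive
o2: d²=13 ≤ ρ²=34; F_rep = 20·(2,-3)/13² = (0.2367,-0.3550)
o3: d²=50 > ρ²=34 → inactive
o4: d²=234 > ρ²=34 → inactive
F = F_att + ΣF_rep = (11.4867,-8.6050)
p' = p + 1/5·F = (-4.7027,0.2790)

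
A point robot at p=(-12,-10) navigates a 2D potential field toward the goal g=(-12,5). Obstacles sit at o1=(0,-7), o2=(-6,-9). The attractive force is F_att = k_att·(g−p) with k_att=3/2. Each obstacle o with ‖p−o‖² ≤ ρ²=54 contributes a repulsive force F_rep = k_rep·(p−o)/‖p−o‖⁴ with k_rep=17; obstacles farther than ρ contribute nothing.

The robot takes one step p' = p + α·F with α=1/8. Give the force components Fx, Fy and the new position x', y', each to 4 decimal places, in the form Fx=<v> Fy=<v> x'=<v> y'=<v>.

Fx=-0.0745 Fy=22.4876 x'=-12.0093 y'=-7.1891

F_att = 3/2·(g−p) = 3/2·(0,15) = (0.0000,22.5000)
o1: d²=153 > ρ²=54 → inactive
o2: d²=37 ≤ ρ²=54; F_rep = 17·(-6,-1)/37² = (-0.0745,-0.0124)
F = F_att + ΣF_rep = (-0.0745,22.4876)
p' = p + 1/8·F = (-12.0093,-7.1891)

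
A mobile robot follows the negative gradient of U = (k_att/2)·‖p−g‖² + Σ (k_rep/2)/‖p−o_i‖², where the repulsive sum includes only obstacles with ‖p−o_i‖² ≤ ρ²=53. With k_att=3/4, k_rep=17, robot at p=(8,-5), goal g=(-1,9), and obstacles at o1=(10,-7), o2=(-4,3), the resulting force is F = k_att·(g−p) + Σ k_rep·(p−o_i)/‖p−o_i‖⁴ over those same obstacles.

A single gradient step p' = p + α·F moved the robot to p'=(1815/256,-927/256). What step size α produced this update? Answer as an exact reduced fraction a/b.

F_att = 3/4·(g−p) = 3/4·(-9,14) = (-6.7500,10.5000)
o1: d²=8 ≤ ρ²=53; F_rep = 17·(-2,2)/8² = (-0.5312,0.5312)
o2: d²=208 > ρ²=53 → inactive
F = F_att + ΣF_rep = (-7.2812,11.0312)
Δp = p'−p = (-0.9102,1.3789); α = Δx/Fx = (-233/256) / (-233/32) = 1/8
check: Δy/Fy = (353/256) / (353/32) = 1/8 ✓

α = 1/8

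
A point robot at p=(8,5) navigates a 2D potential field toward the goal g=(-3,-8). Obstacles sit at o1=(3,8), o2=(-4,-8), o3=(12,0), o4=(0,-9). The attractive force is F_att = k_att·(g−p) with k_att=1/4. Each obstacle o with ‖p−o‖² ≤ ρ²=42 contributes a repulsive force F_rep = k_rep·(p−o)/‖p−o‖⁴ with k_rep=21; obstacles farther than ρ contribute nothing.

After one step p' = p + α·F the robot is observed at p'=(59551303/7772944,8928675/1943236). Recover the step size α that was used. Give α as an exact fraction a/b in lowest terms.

α = 1/8

F_att = 1/4·(g−p) = 1/4·(-11,-13) = (-2.7500,-3.2500)
o1: d²=34 ≤ ρ²=42; F_rep = 21·(5,-3)/34² = (0.0908,-0.0545)
o2: d²=313 > ρ²=42 → inactive
o3: d²=41 ≤ ρ²=42; F_rep = 21·(-4,5)/41² = (-0.0500,0.0625)
o4: d²=260 > ρ²=42 → inactive
F = F_att + ΣF_rep = (-2.7091,-3.2420)
Δp = p'−p = (-0.3386,-0.4053); α = Δx/Fx = (-2632249/7772944) / (-2632249/971618) = 1/8
check: Δy/Fy = (-787505/1943236) / (-1575010/485809) = 1/8 ✓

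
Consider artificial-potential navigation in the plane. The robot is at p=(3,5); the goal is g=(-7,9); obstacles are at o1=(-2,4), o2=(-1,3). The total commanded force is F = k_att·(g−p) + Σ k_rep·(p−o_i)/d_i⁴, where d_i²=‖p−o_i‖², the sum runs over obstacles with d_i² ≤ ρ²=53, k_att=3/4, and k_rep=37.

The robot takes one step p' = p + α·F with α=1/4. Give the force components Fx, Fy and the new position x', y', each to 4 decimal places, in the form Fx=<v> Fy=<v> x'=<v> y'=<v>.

F_att = 3/4·(g−p) = 3/4·(-10,4) = (-7.5000,3.0000)
o1: d²=26 ≤ ρ²=53; F_rep = 37·(5,1)/26² = (0.2737,0.0547)
o2: d²=20 ≤ ρ²=53; F_rep = 37·(4,2)/20² = (0.3700,0.1850)
F = F_att + ΣF_rep = (-6.8563,3.2397)
p' = p + 1/4·F = (1.2859,5.8099)

Fx=-6.8563 Fy=3.2397 x'=1.2859 y'=5.8099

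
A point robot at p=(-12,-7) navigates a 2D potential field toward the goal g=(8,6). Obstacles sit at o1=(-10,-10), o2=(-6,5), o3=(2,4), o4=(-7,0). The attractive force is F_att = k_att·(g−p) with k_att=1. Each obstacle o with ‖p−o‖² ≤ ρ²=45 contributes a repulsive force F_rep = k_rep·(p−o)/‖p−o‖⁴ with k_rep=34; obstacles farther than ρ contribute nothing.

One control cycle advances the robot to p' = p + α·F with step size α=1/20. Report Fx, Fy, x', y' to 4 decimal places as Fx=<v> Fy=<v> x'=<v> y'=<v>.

Fx=19.5976 Fy=13.6036 x'=-11.0201 y'=-6.3198

F_att = 1·(g−p) = 1·(20,13) = (20.0000,13.0000)
o1: d²=13 ≤ ρ²=45; F_rep = 34·(-2,3)/13² = (-0.4024,0.6036)
o2: d²=180 > ρ²=45 → inactive
o3: d²=317 > ρ²=45 → inactive
o4: d²=74 > ρ²=45 → inactive
F = F_att + ΣF_rep = (19.5976,13.6036)
p' = p + 1/20·F = (-11.0201,-6.3198)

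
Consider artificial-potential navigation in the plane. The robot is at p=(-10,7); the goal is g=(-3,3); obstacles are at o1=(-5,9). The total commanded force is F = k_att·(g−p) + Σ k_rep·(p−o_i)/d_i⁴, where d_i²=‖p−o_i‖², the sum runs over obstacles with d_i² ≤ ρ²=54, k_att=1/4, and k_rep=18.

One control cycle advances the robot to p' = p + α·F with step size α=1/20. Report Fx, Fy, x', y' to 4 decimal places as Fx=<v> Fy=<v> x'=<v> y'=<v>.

Fx=1.6430 Fy=-1.0428 x'=-9.9179 y'=6.9479

F_att = 1/4·(g−p) = 1/4·(7,-4) = (1.7500,-1.0000)
o1: d²=29 ≤ ρ²=54; F_rep = 18·(-5,-2)/29² = (-0.1070,-0.0428)
F = F_att + ΣF_rep = (1.6430,-1.0428)
p' = p + 1/20·F = (-9.9179,6.9479)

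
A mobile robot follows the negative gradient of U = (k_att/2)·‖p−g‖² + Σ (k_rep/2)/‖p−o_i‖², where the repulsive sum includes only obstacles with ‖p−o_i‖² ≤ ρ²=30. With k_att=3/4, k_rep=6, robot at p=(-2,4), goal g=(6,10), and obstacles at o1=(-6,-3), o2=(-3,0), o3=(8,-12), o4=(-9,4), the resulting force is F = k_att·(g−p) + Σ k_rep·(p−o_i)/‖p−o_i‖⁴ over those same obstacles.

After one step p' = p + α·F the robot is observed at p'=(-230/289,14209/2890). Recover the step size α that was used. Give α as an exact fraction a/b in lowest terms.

F_att = 3/4·(g−p) = 3/4·(8,6) = (6.0000,4.5000)
o1: d²=65 > ρ²=30 → inactive
o2: d²=17 ≤ ρ²=30; F_rep = 6·(1,4)/17² = (0.0208,0.0830)
o3: d²=356 > ρ²=30 → inactive
o4: d²=49 > ρ²=30 → inactive
F = F_att + ΣF_rep = (6.0208,4.5830)
Δp = p'−p = (1.2042,0.9166); α = Δx/Fx = (348/289) / (1740/289) = 1/5
check: Δy/Fy = (2649/2890) / (2649/578) = 1/5 ✓

α = 1/5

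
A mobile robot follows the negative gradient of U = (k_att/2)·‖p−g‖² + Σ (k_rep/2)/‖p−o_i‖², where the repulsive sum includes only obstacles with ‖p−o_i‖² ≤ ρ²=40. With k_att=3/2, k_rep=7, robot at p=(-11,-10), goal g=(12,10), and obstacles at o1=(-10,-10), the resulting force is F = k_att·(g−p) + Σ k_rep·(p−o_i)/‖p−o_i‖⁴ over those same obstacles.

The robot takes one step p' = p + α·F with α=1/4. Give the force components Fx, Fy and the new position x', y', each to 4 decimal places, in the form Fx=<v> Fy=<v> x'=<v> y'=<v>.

F_att = 3/2·(g−p) = 3/2·(23,20) = (34.5000,30.0000)
o1: d²=1 ≤ ρ²=40; F_rep = 7·(-1,0)/1² = (-7.0000,0.0000)
F = F_att + ΣF_rep = (27.5000,30.0000)
p' = p + 1/4·F = (-4.1250,-2.5000)

Fx=27.5000 Fy=30.0000 x'=-4.1250 y'=-2.5000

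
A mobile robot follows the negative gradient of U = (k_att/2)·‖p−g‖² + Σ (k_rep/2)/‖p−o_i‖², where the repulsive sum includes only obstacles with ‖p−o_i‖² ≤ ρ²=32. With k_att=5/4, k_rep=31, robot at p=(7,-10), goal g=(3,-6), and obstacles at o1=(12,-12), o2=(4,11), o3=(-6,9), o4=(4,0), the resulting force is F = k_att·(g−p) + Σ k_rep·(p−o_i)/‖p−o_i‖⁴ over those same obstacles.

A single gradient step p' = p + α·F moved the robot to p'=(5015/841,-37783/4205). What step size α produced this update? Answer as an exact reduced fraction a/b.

α = 1/5

F_att = 5/4·(g−p) = 5/4·(-4,4) = (-5.0000,5.0000)
o1: d²=29 ≤ ρ²=32; F_rep = 31·(-5,2)/29² = (-0.1843,0.0737)
o2: d²=450 > ρ²=32 → inactive
o3: d²=530 > ρ²=32 → inactive
o4: d²=109 > ρ²=32 → inactive
F = F_att + ΣF_rep = (-5.1843,5.0737)
Δp = p'−p = (-1.0369,1.0147); α = Δx/Fx = (-872/841) / (-4360/841) = 1/5
check: Δy/Fy = (4267/4205) / (4267/841) = 1/5 ✓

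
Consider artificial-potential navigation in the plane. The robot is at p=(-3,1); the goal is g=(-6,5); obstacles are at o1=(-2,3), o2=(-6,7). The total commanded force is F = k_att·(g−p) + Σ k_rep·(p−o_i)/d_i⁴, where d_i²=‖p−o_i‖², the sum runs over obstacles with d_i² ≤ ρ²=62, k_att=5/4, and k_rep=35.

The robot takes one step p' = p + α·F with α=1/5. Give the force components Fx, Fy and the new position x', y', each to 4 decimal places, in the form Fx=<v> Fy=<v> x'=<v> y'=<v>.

Fx=-5.0981 Fy=2.0963 x'=-4.0196 y'=1.4193

F_att = 5/4·(g−p) = 5/4·(-3,4) = (-3.7500,5.0000)
o1: d²=5 ≤ ρ²=62; F_rep = 35·(-1,-2)/5² = (-1.4000,-2.8000)
o2: d²=45 ≤ ρ²=62; F_rep = 35·(3,-6)/45² = (0.0519,-0.1037)
F = F_att + ΣF_rep = (-5.0981,2.0963)
p' = p + 1/5·F = (-4.0196,1.4193)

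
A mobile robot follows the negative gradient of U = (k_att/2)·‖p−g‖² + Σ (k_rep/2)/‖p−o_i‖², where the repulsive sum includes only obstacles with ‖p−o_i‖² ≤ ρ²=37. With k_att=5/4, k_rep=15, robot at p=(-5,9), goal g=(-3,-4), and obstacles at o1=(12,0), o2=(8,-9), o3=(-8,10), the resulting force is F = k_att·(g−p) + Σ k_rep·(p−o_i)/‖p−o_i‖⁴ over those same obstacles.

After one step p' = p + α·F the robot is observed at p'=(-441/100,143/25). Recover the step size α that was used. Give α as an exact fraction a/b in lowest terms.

α = 1/5

F_att = 5/4·(g−p) = 5/4·(2,-13) = (2.5000,-16.2500)
o1: d²=370 > ρ²=37 → inactive
o2: d²=493 > ρ²=37 → inactive
o3: d²=10 ≤ ρ²=37; F_rep = 15·(3,-1)/10² = (0.4500,-0.1500)
F = F_att + ΣF_rep = (2.9500,-16.4000)
Δp = p'−p = (0.5900,-3.2800); α = Δx/Fx = (59/100) / (59/20) = 1/5
check: Δy/Fy = (-82/25) / (-82/5) = 1/5 ✓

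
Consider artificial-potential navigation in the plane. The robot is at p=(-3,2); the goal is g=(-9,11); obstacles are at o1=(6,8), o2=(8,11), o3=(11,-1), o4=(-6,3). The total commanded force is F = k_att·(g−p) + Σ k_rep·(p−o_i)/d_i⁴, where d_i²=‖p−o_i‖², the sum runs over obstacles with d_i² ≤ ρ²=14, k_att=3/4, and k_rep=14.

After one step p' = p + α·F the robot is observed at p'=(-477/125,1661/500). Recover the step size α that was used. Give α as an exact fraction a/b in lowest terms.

α = 1/5

F_att = 3/4·(g−p) = 3/4·(-6,9) = (-4.5000,6.7500)
o1: d²=117 > ρ²=14 → inactive
o2: d²=202 > ρ²=14 → inactive
o3: d²=205 > ρ²=14 → inactive
o4: d²=10 ≤ ρ²=14; F_rep = 14·(3,-1)/10² = (0.4200,-0.1400)
F = F_att + ΣF_rep = (-4.0800,6.6100)
Δp = p'−p = (-0.8160,1.3220); α = Δx/Fx = (-102/125) / (-102/25) = 1/5
check: Δy/Fy = (661/500) / (661/100) = 1/5 ✓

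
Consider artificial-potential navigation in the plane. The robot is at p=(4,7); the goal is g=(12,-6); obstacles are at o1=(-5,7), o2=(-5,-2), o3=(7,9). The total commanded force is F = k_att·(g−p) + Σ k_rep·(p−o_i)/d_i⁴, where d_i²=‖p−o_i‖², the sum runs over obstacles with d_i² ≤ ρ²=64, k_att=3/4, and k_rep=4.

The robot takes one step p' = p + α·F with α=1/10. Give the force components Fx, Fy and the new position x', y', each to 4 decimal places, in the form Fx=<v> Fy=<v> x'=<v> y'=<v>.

F_att = 3/4·(g−p) = 3/4·(8,-13) = (6.0000,-9.7500)
o1: d²=81 > ρ²=64 → inactive
o2: d²=162 > ρ²=64 → inactive
o3: d²=13 ≤ ρ²=64; F_rep = 4·(-3,-2)/13² = (-0.0710,-0.0473)
F = F_att + ΣF_rep = (5.9290,-9.7973)
p' = p + 1/10·F = (4.5929,6.0203)

Fx=5.9290 Fy=-9.7973 x'=4.5929 y'=6.0203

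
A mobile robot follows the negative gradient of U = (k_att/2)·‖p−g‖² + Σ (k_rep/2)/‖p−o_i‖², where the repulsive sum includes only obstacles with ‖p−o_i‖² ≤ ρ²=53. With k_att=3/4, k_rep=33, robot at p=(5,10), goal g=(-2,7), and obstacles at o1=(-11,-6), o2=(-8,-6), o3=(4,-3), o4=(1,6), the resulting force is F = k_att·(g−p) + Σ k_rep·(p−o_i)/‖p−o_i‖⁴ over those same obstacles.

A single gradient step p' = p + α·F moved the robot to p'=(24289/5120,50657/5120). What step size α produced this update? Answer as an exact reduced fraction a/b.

F_att = 3/4·(g−p) = 3/4·(-7,-3) = (-5.2500,-2.2500)
o1: d²=512 > ρ²=53 → inactive
o2: d²=425 > ρ²=53 → inactive
o3: d²=170 > ρ²=53 → inactive
o4: d²=32 ≤ ρ²=53; F_rep = 33·(4,4)/32² = (0.1289,0.1289)
F = F_att + ΣF_rep = (-5.1211,-2.1211)
Δp = p'−p = (-0.2561,-0.1061); α = Δx/Fx = (-1311/5120) / (-1311/256) = 1/20
check: Δy/Fy = (-543/5120) / (-543/256) = 1/20 ✓

α = 1/20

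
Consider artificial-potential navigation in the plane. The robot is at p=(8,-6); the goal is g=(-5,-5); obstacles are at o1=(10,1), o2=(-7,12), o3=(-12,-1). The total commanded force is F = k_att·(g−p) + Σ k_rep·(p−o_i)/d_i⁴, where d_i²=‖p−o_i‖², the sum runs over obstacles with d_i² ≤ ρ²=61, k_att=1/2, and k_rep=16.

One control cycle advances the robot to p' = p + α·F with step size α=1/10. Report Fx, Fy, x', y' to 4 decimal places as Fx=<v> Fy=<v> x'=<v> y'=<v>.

F_att = 1/2·(g−p) = 1/2·(-13,1) = (-6.5000,0.5000)
o1: d²=53 ≤ ρ²=61; F_rep = 16·(-2,-7)/53² = (-0.0114,-0.0399)
o2: d²=549 > ρ²=61 → inactive
o3: d²=425 > ρ²=61 → inactive
F = F_att + ΣF_rep = (-6.5114,0.4601)
p' = p + 1/10·F = (7.3489,-5.9540)

Fx=-6.5114 Fy=0.4601 x'=7.3489 y'=-5.9540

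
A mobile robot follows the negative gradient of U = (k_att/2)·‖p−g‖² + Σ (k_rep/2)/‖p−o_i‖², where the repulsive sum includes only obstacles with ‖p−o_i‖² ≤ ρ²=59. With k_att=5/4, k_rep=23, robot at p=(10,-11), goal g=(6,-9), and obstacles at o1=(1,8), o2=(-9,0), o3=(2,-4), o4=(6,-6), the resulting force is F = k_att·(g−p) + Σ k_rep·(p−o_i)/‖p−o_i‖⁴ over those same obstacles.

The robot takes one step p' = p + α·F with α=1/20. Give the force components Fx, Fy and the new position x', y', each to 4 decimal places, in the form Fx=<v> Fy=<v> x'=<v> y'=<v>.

F_att = 5/4·(g−p) = 5/4·(-4,2) = (-5.0000,2.5000)
o1: d²=442 > ρ²=59 → inactive
o2: d²=482 > ρ²=59 → inactive
o3: d²=113 > ρ²=59 → inactive
o4: d²=41 ≤ ρ²=59; F_rep = 23·(4,-5)/41² = (0.0547,-0.0684)
F = F_att + ΣF_rep = (-4.9453,2.4316)
p' = p + 1/20·F = (9.7527,-10.8784)

Fx=-4.9453 Fy=2.4316 x'=9.7527 y'=-10.8784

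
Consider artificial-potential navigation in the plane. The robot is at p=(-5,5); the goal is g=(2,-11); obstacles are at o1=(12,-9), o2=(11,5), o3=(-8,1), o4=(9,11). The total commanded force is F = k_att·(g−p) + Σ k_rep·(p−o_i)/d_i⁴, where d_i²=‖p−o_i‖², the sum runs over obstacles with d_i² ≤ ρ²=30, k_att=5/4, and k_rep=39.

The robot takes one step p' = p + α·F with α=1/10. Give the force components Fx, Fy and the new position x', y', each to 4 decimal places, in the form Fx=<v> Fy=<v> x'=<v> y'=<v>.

Fx=8.9372 Fy=-19.7504 x'=-4.1063 y'=3.0250

F_att = 5/4·(g−p) = 5/4·(7,-16) = (8.7500,-20.0000)
o1: d²=485 > ρ²=30 → inactive
o2: d²=256 > ρ²=30 → inactive
o3: d²=25 ≤ ρ²=30; F_rep = 39·(3,4)/25² = (0.1872,0.2496)
o4: d²=232 > ρ²=30 → inactive
F = F_att + ΣF_rep = (8.9372,-19.7504)
p' = p + 1/10·F = (-4.1063,3.0250)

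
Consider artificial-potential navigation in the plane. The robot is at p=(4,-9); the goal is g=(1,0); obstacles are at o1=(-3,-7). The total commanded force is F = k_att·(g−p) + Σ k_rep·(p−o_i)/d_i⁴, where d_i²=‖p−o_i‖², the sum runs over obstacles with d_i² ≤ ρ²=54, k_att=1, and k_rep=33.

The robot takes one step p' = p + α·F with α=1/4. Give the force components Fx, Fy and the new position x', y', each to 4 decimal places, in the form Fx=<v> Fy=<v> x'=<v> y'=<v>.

F_att = 1·(g−p) = 1·(-3,9) = (-3.0000,9.0000)
o1: d²=53 ≤ ρ²=54; F_rep = 33·(7,-2)/53² = (0.0822,-0.0235)
F = F_att + ΣF_rep = (-2.9178,8.9765)
p' = p + 1/4·F = (3.2706,-6.7559)

Fx=-2.9178 Fy=8.9765 x'=3.2706 y'=-6.7559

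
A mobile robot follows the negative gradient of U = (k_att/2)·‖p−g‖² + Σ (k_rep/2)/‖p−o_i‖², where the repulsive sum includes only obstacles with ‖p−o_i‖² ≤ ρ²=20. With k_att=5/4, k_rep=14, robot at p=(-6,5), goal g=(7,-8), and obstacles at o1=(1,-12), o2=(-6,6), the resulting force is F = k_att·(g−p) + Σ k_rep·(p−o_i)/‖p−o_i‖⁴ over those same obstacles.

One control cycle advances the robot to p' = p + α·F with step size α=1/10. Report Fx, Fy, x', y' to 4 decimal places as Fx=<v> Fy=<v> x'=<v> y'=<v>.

F_att = 5/4·(g−p) = 5/4·(13,-13) = (16.2500,-16.2500)
o1: d²=338 > ρ²=20 → inactive
o2: d²=1 ≤ ρ²=20; F_rep = 14·(0,-1)/1² = (0.0000,-14.0000)
F = F_att + ΣF_rep = (16.2500,-30.2500)
p' = p + 1/10·F = (-4.3750,1.9750)

Fx=16.2500 Fy=-30.2500 x'=-4.3750 y'=1.9750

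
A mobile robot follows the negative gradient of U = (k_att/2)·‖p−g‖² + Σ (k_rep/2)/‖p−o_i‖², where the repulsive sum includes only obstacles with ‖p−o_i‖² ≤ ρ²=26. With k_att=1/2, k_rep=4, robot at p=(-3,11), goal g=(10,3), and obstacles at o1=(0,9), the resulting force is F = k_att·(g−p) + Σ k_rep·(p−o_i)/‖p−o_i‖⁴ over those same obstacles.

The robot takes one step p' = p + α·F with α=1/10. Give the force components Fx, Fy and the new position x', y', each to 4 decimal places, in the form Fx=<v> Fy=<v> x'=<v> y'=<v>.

F_att = 1/2·(g−p) = 1/2·(13,-8) = (6.5000,-4.0000)
o1: d²=13 ≤ ρ²=26; F_rep = 4·(-3,2)/13² = (-0.0710,0.0473)
F = F_att + ΣF_rep = (6.4290,-3.9527)
p' = p + 1/10·F = (-2.3571,10.6047)

Fx=6.4290 Fy=-3.9527 x'=-2.3571 y'=10.6047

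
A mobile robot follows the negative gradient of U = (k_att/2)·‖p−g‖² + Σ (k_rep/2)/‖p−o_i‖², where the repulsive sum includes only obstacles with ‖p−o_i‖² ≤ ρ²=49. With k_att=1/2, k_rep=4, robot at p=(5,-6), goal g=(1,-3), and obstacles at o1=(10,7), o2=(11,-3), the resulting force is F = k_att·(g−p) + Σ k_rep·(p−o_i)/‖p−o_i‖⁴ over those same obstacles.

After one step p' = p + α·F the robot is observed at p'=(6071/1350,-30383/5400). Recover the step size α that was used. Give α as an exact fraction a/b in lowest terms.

α = 1/4

F_att = 1/2·(g−p) = 1/2·(-4,3) = (-2.0000,1.5000)
o1: d²=194 > ρ²=49 → inactive
o2: d²=45 ≤ ρ²=49; F_rep = 4·(-6,-3)/45² = (-0.0119,-0.0059)
F = F_att + ΣF_rep = (-2.0119,1.4941)
Δp = p'−p = (-0.5030,0.3735); α = Δx/Fx = (-679/1350) / (-1358/675) = 1/4
check: Δy/Fy = (2017/5400) / (2017/1350) = 1/4 ✓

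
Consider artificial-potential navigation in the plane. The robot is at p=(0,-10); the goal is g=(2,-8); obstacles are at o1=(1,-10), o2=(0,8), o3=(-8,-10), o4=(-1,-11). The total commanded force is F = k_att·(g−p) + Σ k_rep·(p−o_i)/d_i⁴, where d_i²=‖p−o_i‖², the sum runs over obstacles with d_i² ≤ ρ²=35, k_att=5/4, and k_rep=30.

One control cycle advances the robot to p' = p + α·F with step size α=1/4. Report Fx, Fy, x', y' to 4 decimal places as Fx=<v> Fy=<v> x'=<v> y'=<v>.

F_att = 5/4·(g−p) = 5/4·(2,2) = (2.5000,2.5000)
o1: d²=1 ≤ ρ²=35; F_rep = 30·(-1,0)/1² = (-30.0000,0.0000)
o2: d²=324 > ρ²=35 → inactive
o3: d²=64 > ρ²=35 → inactive
o4: d²=2 ≤ ρ²=35; F_rep = 30·(1,1)/2² = (7.5000,7.5000)
F = F_att + ΣF_rep = (-20.0000,10.0000)
p' = p + 1/4·F = (-5.0000,-7.5000)

Fx=-20.0000 Fy=10.0000 x'=-5.0000 y'=-7.5000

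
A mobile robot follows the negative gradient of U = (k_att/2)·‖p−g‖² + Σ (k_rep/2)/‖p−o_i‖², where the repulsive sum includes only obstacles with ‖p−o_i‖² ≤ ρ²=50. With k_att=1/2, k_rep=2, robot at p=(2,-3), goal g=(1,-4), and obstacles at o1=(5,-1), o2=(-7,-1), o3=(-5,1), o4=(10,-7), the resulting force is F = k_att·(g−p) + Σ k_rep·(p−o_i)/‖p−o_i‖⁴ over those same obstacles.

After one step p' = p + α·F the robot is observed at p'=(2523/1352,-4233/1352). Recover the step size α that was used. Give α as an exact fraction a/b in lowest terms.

F_att = 1/2·(g−p) = 1/2·(-1,-1) = (-0.5000,-0.5000)
o1: d²=13 ≤ ρ²=50; F_rep = 2·(-3,-2)/13² = (-0.0355,-0.0237)
o2: d²=85 > ρ²=50 → inactive
o3: d²=65 > ρ²=50 → inactive
o4: d²=80 > ρ²=50 → inactive
F = F_att + ΣF_rep = (-0.5355,-0.5237)
Δp = p'−p = (-0.1339,-0.1309); α = Δx/Fx = (-181/1352) / (-181/338) = 1/4
check: Δy/Fy = (-177/1352) / (-177/338) = 1/4 ✓

α = 1/4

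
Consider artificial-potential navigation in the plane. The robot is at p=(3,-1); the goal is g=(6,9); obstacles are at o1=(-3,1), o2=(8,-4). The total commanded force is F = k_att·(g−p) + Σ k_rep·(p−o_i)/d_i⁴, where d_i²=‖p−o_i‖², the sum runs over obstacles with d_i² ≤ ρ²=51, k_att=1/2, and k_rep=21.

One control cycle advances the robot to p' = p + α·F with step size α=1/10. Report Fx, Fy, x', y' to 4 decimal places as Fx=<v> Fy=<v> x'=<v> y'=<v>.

F_att = 1/2·(g−p) = 1/2·(3,10) = (1.5000,5.0000)
o1: d²=40 ≤ ρ²=51; F_rep = 21·(6,-2)/40² = (0.0788,-0.0262)
o2: d²=34 ≤ ρ²=51; F_rep = 21·(-5,3)/34² = (-0.0908,0.0545)
F = F_att + ΣF_rep = (1.4879,5.0282)
p' = p + 1/10·F = (3.1488,-0.4972)

Fx=1.4879 Fy=5.0282 x'=3.1488 y'=-0.4972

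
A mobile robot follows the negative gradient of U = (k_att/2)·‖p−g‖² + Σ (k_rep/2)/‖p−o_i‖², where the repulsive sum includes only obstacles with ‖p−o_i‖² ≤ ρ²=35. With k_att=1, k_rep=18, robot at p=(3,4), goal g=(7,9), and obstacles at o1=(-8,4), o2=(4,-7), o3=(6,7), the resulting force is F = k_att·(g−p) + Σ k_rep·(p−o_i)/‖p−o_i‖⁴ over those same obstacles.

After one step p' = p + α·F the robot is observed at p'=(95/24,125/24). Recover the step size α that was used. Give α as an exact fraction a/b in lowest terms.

F_att = 1·(g−p) = 1·(4,5) = (4.0000,5.0000)
o1: d²=121 > ρ²=35 → inactive
o2: d²=122 > ρ²=35 → inactive
o3: d²=18 ≤ ρ²=35; F_rep = 18·(-3,-3)/18² = (-0.1667,-0.1667)
F = F_att + ΣF_rep = (3.8333,4.8333)
Δp = p'−p = (0.9583,1.2083); α = Δx/Fx = (23/24) / (23/6) = 1/4
check: Δy/Fy = (29/24) / (29/6) = 1/4 ✓

α = 1/4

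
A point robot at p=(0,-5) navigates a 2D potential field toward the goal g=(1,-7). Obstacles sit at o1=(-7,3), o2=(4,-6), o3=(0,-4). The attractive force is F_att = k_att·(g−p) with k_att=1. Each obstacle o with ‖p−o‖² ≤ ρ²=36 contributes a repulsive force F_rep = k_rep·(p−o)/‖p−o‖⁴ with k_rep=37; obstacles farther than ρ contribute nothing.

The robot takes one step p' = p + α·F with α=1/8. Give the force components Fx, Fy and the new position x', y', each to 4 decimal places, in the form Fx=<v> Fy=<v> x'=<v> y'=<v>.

F_att = 1·(g−p) = 1·(1,-2) = (1.0000,-2.0000)
o1: d²=113 > ρ²=36 → inactive
o2: d²=17 ≤ ρ²=36; F_rep = 37·(-4,1)/17² = (-0.5121,0.1280)
o3: d²=1 ≤ ρ²=36; F_rep = 37·(0,-1)/1² = (0.0000,-37.0000)
F = F_att + ΣF_rep = (0.4879,-38.8720)
p' = p + 1/8·F = (0.0610,-9.8590)

Fx=0.4879 Fy=-38.8720 x'=0.0610 y'=-9.8590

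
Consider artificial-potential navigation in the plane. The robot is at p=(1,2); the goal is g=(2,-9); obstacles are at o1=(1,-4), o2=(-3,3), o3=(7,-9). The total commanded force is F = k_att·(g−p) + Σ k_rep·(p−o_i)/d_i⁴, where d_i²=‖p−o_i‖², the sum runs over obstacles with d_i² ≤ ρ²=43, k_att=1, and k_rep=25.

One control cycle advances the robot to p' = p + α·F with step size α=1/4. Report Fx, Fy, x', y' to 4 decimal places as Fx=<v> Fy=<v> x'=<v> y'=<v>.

Fx=1.3460 Fy=-10.9708 x'=1.3365 y'=-0.7427

F_att = 1·(g−p) = 1·(1,-11) = (1.0000,-11.0000)
o1: d²=36 ≤ ρ²=43; F_rep = 25·(0,6)/36² = (0.0000,0.1157)
o2: d²=17 ≤ ρ²=43; F_rep = 25·(4,-1)/17² = (0.3460,-0.0865)
o3: d²=157 > ρ²=43 → inactive
F = F_att + ΣF_rep = (1.3460,-10.9708)
p' = p + 1/4·F = (1.3365,-0.7427)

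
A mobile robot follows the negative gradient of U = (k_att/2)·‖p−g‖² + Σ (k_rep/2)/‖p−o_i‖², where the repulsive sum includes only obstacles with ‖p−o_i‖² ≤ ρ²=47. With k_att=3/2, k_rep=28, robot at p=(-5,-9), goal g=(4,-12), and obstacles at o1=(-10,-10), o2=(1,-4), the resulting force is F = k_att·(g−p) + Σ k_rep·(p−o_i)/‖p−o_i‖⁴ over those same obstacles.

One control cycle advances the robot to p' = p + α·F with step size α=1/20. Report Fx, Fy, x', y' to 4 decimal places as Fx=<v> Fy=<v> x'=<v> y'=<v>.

Fx=13.7071 Fy=-4.4586 x'=-4.3146 y'=-9.2229

F_att = 3/2·(g−p) = 3/2·(9,-3) = (13.5000,-4.5000)
o1: d²=26 ≤ ρ²=47; F_rep = 28·(5,1)/26² = (0.2071,0.0414)
o2: d²=61 > ρ²=47 → inactive
F = F_att + ΣF_rep = (13.7071,-4.4586)
p' = p + 1/20·F = (-4.3146,-9.2229)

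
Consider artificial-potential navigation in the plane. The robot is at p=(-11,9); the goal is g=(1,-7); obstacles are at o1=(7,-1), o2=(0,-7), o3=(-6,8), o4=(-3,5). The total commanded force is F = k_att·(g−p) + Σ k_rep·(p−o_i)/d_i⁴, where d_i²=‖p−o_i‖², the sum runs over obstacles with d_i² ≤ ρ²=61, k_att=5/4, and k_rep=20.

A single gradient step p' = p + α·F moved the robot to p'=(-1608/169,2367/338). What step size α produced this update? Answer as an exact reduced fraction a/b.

α = 1/10

F_att = 5/4·(g−p) = 5/4·(12,-16) = (15.0000,-20.0000)
o1: d²=424 > ρ²=61 → inactive
o2: d²=377 > ρ²=61 → inactive
o3: d²=26 ≤ ρ²=61; F_rep = 20·(-5,1)/26² = (-0.1479,0.0296)
o4: d²=80 > ρ²=61 → inactive
F = F_att + ΣF_rep = (14.8521,-19.9704)
Δp = p'−p = (1.4852,-1.9970); α = Δx/Fx = (251/169) / (2510/169) = 1/10
check: Δy/Fy = (-675/338) / (-3375/169) = 1/10 ✓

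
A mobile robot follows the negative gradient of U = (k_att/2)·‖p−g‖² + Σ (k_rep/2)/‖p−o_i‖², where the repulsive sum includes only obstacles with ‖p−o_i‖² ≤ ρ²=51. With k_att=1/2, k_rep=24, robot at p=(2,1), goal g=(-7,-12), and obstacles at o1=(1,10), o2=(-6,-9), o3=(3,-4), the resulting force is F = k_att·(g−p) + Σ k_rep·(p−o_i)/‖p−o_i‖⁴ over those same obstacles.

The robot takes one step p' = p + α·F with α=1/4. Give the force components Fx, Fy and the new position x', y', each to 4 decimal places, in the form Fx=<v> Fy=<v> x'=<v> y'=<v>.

Fx=-4.5355 Fy=-6.3225 x'=0.8661 y'=-0.5806

F_att = 1/2·(g−p) = 1/2·(-9,-13) = (-4.5000,-6.5000)
o1: d²=82 > ρ²=51 → inactive
o2: d²=164 > ρ²=51 → inactive
o3: d²=26 ≤ ρ²=51; F_rep = 24·(-1,5)/26² = (-0.0355,0.1775)
F = F_att + ΣF_rep = (-4.5355,-6.3225)
p' = p + 1/4·F = (0.8661,-0.5806)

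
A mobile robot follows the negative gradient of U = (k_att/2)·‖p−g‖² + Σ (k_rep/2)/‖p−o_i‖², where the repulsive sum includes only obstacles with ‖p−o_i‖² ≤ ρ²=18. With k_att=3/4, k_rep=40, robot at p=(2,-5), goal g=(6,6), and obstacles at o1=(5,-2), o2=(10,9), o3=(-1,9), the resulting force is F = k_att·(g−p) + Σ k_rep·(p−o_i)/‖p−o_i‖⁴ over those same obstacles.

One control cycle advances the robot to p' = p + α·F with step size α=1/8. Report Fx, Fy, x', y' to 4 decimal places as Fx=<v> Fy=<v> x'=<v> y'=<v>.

F_att = 3/4·(g−p) = 3/4·(4,11) = (3.0000,8.2500)
o1: d²=18 ≤ ρ²=18; F_rep = 40·(-3,-3)/18² = (-0.3704,-0.3704)
o2: d²=260 > ρ²=18 → inactive
o3: d²=205 > ρ²=18 → inactive
F = F_att + ΣF_rep = (2.6296,7.8796)
p' = p + 1/8·F = (2.3287,-4.0150)

Fx=2.6296 Fy=7.8796 x'=2.3287 y'=-4.0150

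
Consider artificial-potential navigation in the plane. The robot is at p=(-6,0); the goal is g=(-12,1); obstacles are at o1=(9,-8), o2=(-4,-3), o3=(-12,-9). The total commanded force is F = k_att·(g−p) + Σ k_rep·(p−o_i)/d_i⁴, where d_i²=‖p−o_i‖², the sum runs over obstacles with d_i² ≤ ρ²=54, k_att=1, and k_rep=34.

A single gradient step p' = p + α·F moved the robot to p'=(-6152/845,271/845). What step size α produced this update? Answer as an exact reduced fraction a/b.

F_att = 1·(g−p) = 1·(-6,1) = (-6.0000,1.0000)
o1: d²=289 > ρ²=54 → inactive
o2: d²=13 ≤ ρ²=54; F_rep = 34·(-2,3)/13² = (-0.4024,0.6036)
o3: d²=117 > ρ²=54 → inactive
F = F_att + ΣF_rep = (-6.4024,1.6036)
Δp = p'−p = (-1.2805,0.3207); α = Δx/Fx = (-1082/845) / (-1082/169) = 1/5
check: Δy/Fy = (271/845) / (271/169) = 1/5 ✓

α = 1/5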